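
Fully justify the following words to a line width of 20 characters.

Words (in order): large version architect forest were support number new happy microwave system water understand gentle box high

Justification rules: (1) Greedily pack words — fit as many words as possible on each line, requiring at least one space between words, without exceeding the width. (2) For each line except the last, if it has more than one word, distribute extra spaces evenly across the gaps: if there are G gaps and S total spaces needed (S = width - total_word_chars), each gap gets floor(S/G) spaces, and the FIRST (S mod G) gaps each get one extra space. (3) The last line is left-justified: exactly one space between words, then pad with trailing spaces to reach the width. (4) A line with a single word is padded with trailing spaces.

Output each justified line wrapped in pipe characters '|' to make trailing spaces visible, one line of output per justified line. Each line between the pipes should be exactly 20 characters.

Answer: |large        version|
|architect     forest|
|were  support number|
|new  happy microwave|
|system         water|
|understand    gentle|
|box high            |

Derivation:
Line 1: ['large', 'version'] (min_width=13, slack=7)
Line 2: ['architect', 'forest'] (min_width=16, slack=4)
Line 3: ['were', 'support', 'number'] (min_width=19, slack=1)
Line 4: ['new', 'happy', 'microwave'] (min_width=19, slack=1)
Line 5: ['system', 'water'] (min_width=12, slack=8)
Line 6: ['understand', 'gentle'] (min_width=17, slack=3)
Line 7: ['box', 'high'] (min_width=8, slack=12)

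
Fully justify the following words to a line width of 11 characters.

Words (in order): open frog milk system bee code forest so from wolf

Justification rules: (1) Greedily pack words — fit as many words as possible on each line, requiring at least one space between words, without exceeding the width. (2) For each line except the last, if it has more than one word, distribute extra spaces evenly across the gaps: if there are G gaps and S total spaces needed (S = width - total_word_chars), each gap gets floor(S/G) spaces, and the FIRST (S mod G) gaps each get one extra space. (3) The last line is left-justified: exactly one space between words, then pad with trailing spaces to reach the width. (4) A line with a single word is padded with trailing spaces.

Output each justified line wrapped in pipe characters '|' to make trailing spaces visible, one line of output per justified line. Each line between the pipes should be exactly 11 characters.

Answer: |open   frog|
|milk system|
|bee    code|
|forest   so|
|from wolf  |

Derivation:
Line 1: ['open', 'frog'] (min_width=9, slack=2)
Line 2: ['milk', 'system'] (min_width=11, slack=0)
Line 3: ['bee', 'code'] (min_width=8, slack=3)
Line 4: ['forest', 'so'] (min_width=9, slack=2)
Line 5: ['from', 'wolf'] (min_width=9, slack=2)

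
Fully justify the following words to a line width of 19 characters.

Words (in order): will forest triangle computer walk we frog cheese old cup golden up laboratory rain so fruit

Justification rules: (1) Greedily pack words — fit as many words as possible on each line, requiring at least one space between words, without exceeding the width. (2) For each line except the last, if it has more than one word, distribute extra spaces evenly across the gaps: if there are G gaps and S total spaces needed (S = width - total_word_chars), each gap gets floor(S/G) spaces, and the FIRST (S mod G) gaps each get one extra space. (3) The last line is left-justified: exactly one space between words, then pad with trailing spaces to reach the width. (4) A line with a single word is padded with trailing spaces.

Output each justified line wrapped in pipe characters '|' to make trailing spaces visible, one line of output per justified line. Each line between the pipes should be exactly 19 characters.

Answer: |will         forest|
|triangle   computer|
|walk we frog cheese|
|old  cup  golden up|
|laboratory  rain so|
|fruit              |

Derivation:
Line 1: ['will', 'forest'] (min_width=11, slack=8)
Line 2: ['triangle', 'computer'] (min_width=17, slack=2)
Line 3: ['walk', 'we', 'frog', 'cheese'] (min_width=19, slack=0)
Line 4: ['old', 'cup', 'golden', 'up'] (min_width=17, slack=2)
Line 5: ['laboratory', 'rain', 'so'] (min_width=18, slack=1)
Line 6: ['fruit'] (min_width=5, slack=14)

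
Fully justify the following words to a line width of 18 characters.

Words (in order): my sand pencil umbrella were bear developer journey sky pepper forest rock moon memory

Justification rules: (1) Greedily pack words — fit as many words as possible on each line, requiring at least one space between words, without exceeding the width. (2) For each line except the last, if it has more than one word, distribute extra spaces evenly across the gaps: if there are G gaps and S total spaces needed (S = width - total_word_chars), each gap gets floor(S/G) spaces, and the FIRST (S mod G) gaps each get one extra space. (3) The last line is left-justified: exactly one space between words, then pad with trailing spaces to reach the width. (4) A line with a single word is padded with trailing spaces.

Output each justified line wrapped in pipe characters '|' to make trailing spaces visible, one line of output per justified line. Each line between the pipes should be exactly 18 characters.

Line 1: ['my', 'sand', 'pencil'] (min_width=14, slack=4)
Line 2: ['umbrella', 'were', 'bear'] (min_width=18, slack=0)
Line 3: ['developer', 'journey'] (min_width=17, slack=1)
Line 4: ['sky', 'pepper', 'forest'] (min_width=17, slack=1)
Line 5: ['rock', 'moon', 'memory'] (min_width=16, slack=2)

Answer: |my   sand   pencil|
|umbrella were bear|
|developer  journey|
|sky  pepper forest|
|rock moon memory  |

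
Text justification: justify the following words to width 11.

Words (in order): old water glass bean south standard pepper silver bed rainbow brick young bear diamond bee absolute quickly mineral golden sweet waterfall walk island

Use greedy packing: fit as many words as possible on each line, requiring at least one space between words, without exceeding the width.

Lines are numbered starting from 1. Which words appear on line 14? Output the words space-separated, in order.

Answer: golden

Derivation:
Line 1: ['old', 'water'] (min_width=9, slack=2)
Line 2: ['glass', 'bean'] (min_width=10, slack=1)
Line 3: ['south'] (min_width=5, slack=6)
Line 4: ['standard'] (min_width=8, slack=3)
Line 5: ['pepper'] (min_width=6, slack=5)
Line 6: ['silver', 'bed'] (min_width=10, slack=1)
Line 7: ['rainbow'] (min_width=7, slack=4)
Line 8: ['brick', 'young'] (min_width=11, slack=0)
Line 9: ['bear'] (min_width=4, slack=7)
Line 10: ['diamond', 'bee'] (min_width=11, slack=0)
Line 11: ['absolute'] (min_width=8, slack=3)
Line 12: ['quickly'] (min_width=7, slack=4)
Line 13: ['mineral'] (min_width=7, slack=4)
Line 14: ['golden'] (min_width=6, slack=5)
Line 15: ['sweet'] (min_width=5, slack=6)
Line 16: ['waterfall'] (min_width=9, slack=2)
Line 17: ['walk', 'island'] (min_width=11, slack=0)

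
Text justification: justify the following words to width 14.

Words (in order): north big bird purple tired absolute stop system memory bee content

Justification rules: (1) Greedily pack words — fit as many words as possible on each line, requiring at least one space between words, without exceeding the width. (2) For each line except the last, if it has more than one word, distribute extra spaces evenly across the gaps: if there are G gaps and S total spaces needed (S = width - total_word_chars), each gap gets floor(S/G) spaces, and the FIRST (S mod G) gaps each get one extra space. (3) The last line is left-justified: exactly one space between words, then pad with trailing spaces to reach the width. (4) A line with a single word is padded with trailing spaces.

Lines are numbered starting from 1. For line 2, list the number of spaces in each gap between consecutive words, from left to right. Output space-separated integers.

Line 1: ['north', 'big', 'bird'] (min_width=14, slack=0)
Line 2: ['purple', 'tired'] (min_width=12, slack=2)
Line 3: ['absolute', 'stop'] (min_width=13, slack=1)
Line 4: ['system', 'memory'] (min_width=13, slack=1)
Line 5: ['bee', 'content'] (min_width=11, slack=3)

Answer: 3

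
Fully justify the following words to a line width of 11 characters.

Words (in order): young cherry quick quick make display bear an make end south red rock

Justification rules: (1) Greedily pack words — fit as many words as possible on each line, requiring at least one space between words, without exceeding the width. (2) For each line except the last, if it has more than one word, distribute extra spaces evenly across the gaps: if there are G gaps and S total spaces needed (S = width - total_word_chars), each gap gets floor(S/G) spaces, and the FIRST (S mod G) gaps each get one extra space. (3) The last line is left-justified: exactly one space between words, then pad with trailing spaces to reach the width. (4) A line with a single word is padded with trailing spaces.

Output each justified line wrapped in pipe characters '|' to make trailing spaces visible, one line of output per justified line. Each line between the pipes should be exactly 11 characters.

Answer: |young      |
|cherry     |
|quick quick|
|make       |
|display    |
|bear     an|
|make    end|
|south   red|
|rock       |

Derivation:
Line 1: ['young'] (min_width=5, slack=6)
Line 2: ['cherry'] (min_width=6, slack=5)
Line 3: ['quick', 'quick'] (min_width=11, slack=0)
Line 4: ['make'] (min_width=4, slack=7)
Line 5: ['display'] (min_width=7, slack=4)
Line 6: ['bear', 'an'] (min_width=7, slack=4)
Line 7: ['make', 'end'] (min_width=8, slack=3)
Line 8: ['south', 'red'] (min_width=9, slack=2)
Line 9: ['rock'] (min_width=4, slack=7)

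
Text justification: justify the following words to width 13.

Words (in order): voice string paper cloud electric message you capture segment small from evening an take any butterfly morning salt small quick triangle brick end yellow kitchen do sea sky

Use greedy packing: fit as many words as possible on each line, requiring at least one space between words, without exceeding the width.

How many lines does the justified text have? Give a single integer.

Answer: 16

Derivation:
Line 1: ['voice', 'string'] (min_width=12, slack=1)
Line 2: ['paper', 'cloud'] (min_width=11, slack=2)
Line 3: ['electric'] (min_width=8, slack=5)
Line 4: ['message', 'you'] (min_width=11, slack=2)
Line 5: ['capture'] (min_width=7, slack=6)
Line 6: ['segment', 'small'] (min_width=13, slack=0)
Line 7: ['from', 'evening'] (min_width=12, slack=1)
Line 8: ['an', 'take', 'any'] (min_width=11, slack=2)
Line 9: ['butterfly'] (min_width=9, slack=4)
Line 10: ['morning', 'salt'] (min_width=12, slack=1)
Line 11: ['small', 'quick'] (min_width=11, slack=2)
Line 12: ['triangle'] (min_width=8, slack=5)
Line 13: ['brick', 'end'] (min_width=9, slack=4)
Line 14: ['yellow'] (min_width=6, slack=7)
Line 15: ['kitchen', 'do'] (min_width=10, slack=3)
Line 16: ['sea', 'sky'] (min_width=7, slack=6)
Total lines: 16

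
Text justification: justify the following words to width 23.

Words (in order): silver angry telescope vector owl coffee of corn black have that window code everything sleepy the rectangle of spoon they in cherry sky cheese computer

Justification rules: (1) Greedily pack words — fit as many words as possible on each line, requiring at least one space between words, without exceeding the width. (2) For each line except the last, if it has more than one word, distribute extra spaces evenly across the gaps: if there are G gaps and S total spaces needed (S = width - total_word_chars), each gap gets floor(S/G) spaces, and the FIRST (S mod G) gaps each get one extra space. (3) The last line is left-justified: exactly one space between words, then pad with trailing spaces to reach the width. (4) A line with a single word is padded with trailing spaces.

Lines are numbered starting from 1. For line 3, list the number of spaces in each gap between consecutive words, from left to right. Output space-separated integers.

Line 1: ['silver', 'angry', 'telescope'] (min_width=22, slack=1)
Line 2: ['vector', 'owl', 'coffee', 'of'] (min_width=20, slack=3)
Line 3: ['corn', 'black', 'have', 'that'] (min_width=20, slack=3)
Line 4: ['window', 'code', 'everything'] (min_width=22, slack=1)
Line 5: ['sleepy', 'the', 'rectangle', 'of'] (min_width=23, slack=0)
Line 6: ['spoon', 'they', 'in', 'cherry'] (min_width=20, slack=3)
Line 7: ['sky', 'cheese', 'computer'] (min_width=19, slack=4)

Answer: 2 2 2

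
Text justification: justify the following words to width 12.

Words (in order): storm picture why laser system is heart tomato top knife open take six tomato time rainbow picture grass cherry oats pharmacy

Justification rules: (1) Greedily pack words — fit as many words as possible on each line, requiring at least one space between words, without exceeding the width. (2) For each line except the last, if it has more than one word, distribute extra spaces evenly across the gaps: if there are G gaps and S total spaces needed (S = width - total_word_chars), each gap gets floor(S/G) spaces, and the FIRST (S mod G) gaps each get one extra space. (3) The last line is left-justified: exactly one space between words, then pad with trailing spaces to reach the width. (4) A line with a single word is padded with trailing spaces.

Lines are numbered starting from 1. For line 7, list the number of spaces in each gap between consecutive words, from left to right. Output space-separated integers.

Line 1: ['storm'] (min_width=5, slack=7)
Line 2: ['picture', 'why'] (min_width=11, slack=1)
Line 3: ['laser', 'system'] (min_width=12, slack=0)
Line 4: ['is', 'heart'] (min_width=8, slack=4)
Line 5: ['tomato', 'top'] (min_width=10, slack=2)
Line 6: ['knife', 'open'] (min_width=10, slack=2)
Line 7: ['take', 'six'] (min_width=8, slack=4)
Line 8: ['tomato', 'time'] (min_width=11, slack=1)
Line 9: ['rainbow'] (min_width=7, slack=5)
Line 10: ['picture'] (min_width=7, slack=5)
Line 11: ['grass', 'cherry'] (min_width=12, slack=0)
Line 12: ['oats'] (min_width=4, slack=8)
Line 13: ['pharmacy'] (min_width=8, slack=4)

Answer: 5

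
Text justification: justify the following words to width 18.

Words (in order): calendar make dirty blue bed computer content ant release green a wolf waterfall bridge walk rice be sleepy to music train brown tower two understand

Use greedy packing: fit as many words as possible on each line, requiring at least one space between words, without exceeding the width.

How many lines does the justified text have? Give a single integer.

Answer: 9

Derivation:
Line 1: ['calendar', 'make'] (min_width=13, slack=5)
Line 2: ['dirty', 'blue', 'bed'] (min_width=14, slack=4)
Line 3: ['computer', 'content'] (min_width=16, slack=2)
Line 4: ['ant', 'release', 'green'] (min_width=17, slack=1)
Line 5: ['a', 'wolf', 'waterfall'] (min_width=16, slack=2)
Line 6: ['bridge', 'walk', 'rice'] (min_width=16, slack=2)
Line 7: ['be', 'sleepy', 'to', 'music'] (min_width=18, slack=0)
Line 8: ['train', 'brown', 'tower'] (min_width=17, slack=1)
Line 9: ['two', 'understand'] (min_width=14, slack=4)
Total lines: 9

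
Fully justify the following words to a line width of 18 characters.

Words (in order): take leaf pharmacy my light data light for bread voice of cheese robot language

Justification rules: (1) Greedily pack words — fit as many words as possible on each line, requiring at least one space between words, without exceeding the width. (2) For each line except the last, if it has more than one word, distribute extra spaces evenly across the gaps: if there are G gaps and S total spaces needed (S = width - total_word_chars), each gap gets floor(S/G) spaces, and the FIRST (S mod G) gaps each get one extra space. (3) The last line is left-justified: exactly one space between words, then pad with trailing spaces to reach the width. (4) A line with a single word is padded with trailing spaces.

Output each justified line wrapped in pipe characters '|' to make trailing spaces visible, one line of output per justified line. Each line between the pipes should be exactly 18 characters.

Line 1: ['take', 'leaf', 'pharmacy'] (min_width=18, slack=0)
Line 2: ['my', 'light', 'data'] (min_width=13, slack=5)
Line 3: ['light', 'for', 'bread'] (min_width=15, slack=3)
Line 4: ['voice', 'of', 'cheese'] (min_width=15, slack=3)
Line 5: ['robot', 'language'] (min_width=14, slack=4)

Answer: |take leaf pharmacy|
|my    light   data|
|light   for  bread|
|voice   of  cheese|
|robot language    |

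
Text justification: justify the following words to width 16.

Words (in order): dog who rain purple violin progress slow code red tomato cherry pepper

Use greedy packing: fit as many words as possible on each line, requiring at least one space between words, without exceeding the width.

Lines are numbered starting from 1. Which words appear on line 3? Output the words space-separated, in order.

Line 1: ['dog', 'who', 'rain'] (min_width=12, slack=4)
Line 2: ['purple', 'violin'] (min_width=13, slack=3)
Line 3: ['progress', 'slow'] (min_width=13, slack=3)
Line 4: ['code', 'red', 'tomato'] (min_width=15, slack=1)
Line 5: ['cherry', 'pepper'] (min_width=13, slack=3)

Answer: progress slow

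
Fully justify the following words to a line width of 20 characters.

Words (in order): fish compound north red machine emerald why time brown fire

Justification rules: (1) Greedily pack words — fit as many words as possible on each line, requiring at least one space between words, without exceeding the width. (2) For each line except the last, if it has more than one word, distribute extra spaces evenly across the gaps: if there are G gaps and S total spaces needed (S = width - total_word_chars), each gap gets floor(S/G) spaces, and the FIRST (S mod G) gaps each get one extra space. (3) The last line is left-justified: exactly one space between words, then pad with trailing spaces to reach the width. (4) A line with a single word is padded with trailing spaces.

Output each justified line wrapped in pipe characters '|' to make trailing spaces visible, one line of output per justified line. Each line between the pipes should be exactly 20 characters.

Line 1: ['fish', 'compound', 'north'] (min_width=19, slack=1)
Line 2: ['red', 'machine', 'emerald'] (min_width=19, slack=1)
Line 3: ['why', 'time', 'brown', 'fire'] (min_width=19, slack=1)

Answer: |fish  compound north|
|red  machine emerald|
|why time brown fire |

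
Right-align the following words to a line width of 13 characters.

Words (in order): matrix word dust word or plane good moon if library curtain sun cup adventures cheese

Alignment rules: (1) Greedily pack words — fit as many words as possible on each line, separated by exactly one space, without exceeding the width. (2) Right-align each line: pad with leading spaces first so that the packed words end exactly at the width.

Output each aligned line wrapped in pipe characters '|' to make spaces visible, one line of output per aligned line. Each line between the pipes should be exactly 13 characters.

Line 1: ['matrix', 'word'] (min_width=11, slack=2)
Line 2: ['dust', 'word', 'or'] (min_width=12, slack=1)
Line 3: ['plane', 'good'] (min_width=10, slack=3)
Line 4: ['moon', 'if'] (min_width=7, slack=6)
Line 5: ['library'] (min_width=7, slack=6)
Line 6: ['curtain', 'sun'] (min_width=11, slack=2)
Line 7: ['cup'] (min_width=3, slack=10)
Line 8: ['adventures'] (min_width=10, slack=3)
Line 9: ['cheese'] (min_width=6, slack=7)

Answer: |  matrix word|
| dust word or|
|   plane good|
|      moon if|
|      library|
|  curtain sun|
|          cup|
|   adventures|
|       cheese|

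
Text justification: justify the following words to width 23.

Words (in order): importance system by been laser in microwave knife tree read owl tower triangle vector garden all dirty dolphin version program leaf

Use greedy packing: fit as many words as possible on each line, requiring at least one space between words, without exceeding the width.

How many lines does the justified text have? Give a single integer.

Answer: 7

Derivation:
Line 1: ['importance', 'system', 'by'] (min_width=20, slack=3)
Line 2: ['been', 'laser', 'in', 'microwave'] (min_width=23, slack=0)
Line 3: ['knife', 'tree', 'read', 'owl'] (min_width=19, slack=4)
Line 4: ['tower', 'triangle', 'vector'] (min_width=21, slack=2)
Line 5: ['garden', 'all', 'dirty'] (min_width=16, slack=7)
Line 6: ['dolphin', 'version', 'program'] (min_width=23, slack=0)
Line 7: ['leaf'] (min_width=4, slack=19)
Total lines: 7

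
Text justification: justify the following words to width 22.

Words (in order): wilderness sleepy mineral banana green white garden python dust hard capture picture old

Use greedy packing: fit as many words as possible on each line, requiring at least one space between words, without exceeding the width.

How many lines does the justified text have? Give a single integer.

Line 1: ['wilderness', 'sleepy'] (min_width=17, slack=5)
Line 2: ['mineral', 'banana', 'green'] (min_width=20, slack=2)
Line 3: ['white', 'garden', 'python'] (min_width=19, slack=3)
Line 4: ['dust', 'hard', 'capture'] (min_width=17, slack=5)
Line 5: ['picture', 'old'] (min_width=11, slack=11)
Total lines: 5

Answer: 5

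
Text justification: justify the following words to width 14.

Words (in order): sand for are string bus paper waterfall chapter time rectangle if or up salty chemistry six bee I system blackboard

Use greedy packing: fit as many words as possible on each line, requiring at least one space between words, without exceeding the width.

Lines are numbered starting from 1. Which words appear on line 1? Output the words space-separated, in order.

Line 1: ['sand', 'for', 'are'] (min_width=12, slack=2)
Line 2: ['string', 'bus'] (min_width=10, slack=4)
Line 3: ['paper'] (min_width=5, slack=9)
Line 4: ['waterfall'] (min_width=9, slack=5)
Line 5: ['chapter', 'time'] (min_width=12, slack=2)
Line 6: ['rectangle', 'if'] (min_width=12, slack=2)
Line 7: ['or', 'up', 'salty'] (min_width=11, slack=3)
Line 8: ['chemistry', 'six'] (min_width=13, slack=1)
Line 9: ['bee', 'I', 'system'] (min_width=12, slack=2)
Line 10: ['blackboard'] (min_width=10, slack=4)

Answer: sand for are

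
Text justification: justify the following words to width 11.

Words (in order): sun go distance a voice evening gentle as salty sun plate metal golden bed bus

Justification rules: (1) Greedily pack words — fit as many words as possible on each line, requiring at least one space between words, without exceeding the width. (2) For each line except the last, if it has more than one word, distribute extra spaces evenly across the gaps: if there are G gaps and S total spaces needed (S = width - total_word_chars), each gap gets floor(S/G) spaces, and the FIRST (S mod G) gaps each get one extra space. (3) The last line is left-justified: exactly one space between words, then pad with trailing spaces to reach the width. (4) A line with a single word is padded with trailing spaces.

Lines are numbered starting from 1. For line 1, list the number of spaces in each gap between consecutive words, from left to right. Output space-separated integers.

Line 1: ['sun', 'go'] (min_width=6, slack=5)
Line 2: ['distance', 'a'] (min_width=10, slack=1)
Line 3: ['voice'] (min_width=5, slack=6)
Line 4: ['evening'] (min_width=7, slack=4)
Line 5: ['gentle', 'as'] (min_width=9, slack=2)
Line 6: ['salty', 'sun'] (min_width=9, slack=2)
Line 7: ['plate', 'metal'] (min_width=11, slack=0)
Line 8: ['golden', 'bed'] (min_width=10, slack=1)
Line 9: ['bus'] (min_width=3, slack=8)

Answer: 6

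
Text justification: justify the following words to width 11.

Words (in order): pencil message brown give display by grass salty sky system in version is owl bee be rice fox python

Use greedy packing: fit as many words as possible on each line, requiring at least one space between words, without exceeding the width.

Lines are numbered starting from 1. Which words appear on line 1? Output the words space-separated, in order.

Line 1: ['pencil'] (min_width=6, slack=5)
Line 2: ['message'] (min_width=7, slack=4)
Line 3: ['brown', 'give'] (min_width=10, slack=1)
Line 4: ['display', 'by'] (min_width=10, slack=1)
Line 5: ['grass', 'salty'] (min_width=11, slack=0)
Line 6: ['sky', 'system'] (min_width=10, slack=1)
Line 7: ['in', 'version'] (min_width=10, slack=1)
Line 8: ['is', 'owl', 'bee'] (min_width=10, slack=1)
Line 9: ['be', 'rice', 'fox'] (min_width=11, slack=0)
Line 10: ['python'] (min_width=6, slack=5)

Answer: pencil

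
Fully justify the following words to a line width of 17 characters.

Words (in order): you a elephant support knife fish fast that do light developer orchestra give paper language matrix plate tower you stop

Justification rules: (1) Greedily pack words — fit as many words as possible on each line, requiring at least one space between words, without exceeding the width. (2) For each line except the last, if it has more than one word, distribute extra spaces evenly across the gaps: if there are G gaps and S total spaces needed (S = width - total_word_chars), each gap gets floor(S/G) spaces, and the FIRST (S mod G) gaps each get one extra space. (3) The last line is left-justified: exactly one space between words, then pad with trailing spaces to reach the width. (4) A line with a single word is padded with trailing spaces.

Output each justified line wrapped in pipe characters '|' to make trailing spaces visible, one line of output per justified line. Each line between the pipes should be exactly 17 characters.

Answer: |you   a  elephant|
|support     knife|
|fish fast that do|
|light   developer|
|orchestra    give|
|paper    language|
|matrix      plate|
|tower you stop   |

Derivation:
Line 1: ['you', 'a', 'elephant'] (min_width=14, slack=3)
Line 2: ['support', 'knife'] (min_width=13, slack=4)
Line 3: ['fish', 'fast', 'that', 'do'] (min_width=17, slack=0)
Line 4: ['light', 'developer'] (min_width=15, slack=2)
Line 5: ['orchestra', 'give'] (min_width=14, slack=3)
Line 6: ['paper', 'language'] (min_width=14, slack=3)
Line 7: ['matrix', 'plate'] (min_width=12, slack=5)
Line 8: ['tower', 'you', 'stop'] (min_width=14, slack=3)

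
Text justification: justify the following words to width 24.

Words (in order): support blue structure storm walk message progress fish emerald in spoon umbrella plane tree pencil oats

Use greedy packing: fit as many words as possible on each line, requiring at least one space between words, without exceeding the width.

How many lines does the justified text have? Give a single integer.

Line 1: ['support', 'blue', 'structure'] (min_width=22, slack=2)
Line 2: ['storm', 'walk', 'message'] (min_width=18, slack=6)
Line 3: ['progress', 'fish', 'emerald', 'in'] (min_width=24, slack=0)
Line 4: ['spoon', 'umbrella', 'plane'] (min_width=20, slack=4)
Line 5: ['tree', 'pencil', 'oats'] (min_width=16, slack=8)
Total lines: 5

Answer: 5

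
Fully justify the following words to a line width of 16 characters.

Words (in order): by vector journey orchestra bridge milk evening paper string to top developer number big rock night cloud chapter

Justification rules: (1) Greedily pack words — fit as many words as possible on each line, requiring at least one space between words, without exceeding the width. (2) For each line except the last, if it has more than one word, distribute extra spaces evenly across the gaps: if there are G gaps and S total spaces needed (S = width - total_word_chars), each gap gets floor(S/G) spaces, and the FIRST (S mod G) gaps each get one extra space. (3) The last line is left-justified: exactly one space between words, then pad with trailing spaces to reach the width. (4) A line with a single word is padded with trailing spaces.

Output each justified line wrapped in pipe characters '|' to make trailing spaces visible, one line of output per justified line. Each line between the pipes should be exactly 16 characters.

Line 1: ['by', 'vector'] (min_width=9, slack=7)
Line 2: ['journey'] (min_width=7, slack=9)
Line 3: ['orchestra', 'bridge'] (min_width=16, slack=0)
Line 4: ['milk', 'evening'] (min_width=12, slack=4)
Line 5: ['paper', 'string', 'to'] (min_width=15, slack=1)
Line 6: ['top', 'developer'] (min_width=13, slack=3)
Line 7: ['number', 'big', 'rock'] (min_width=15, slack=1)
Line 8: ['night', 'cloud'] (min_width=11, slack=5)
Line 9: ['chapter'] (min_width=7, slack=9)

Answer: |by        vector|
|journey         |
|orchestra bridge|
|milk     evening|
|paper  string to|
|top    developer|
|number  big rock|
|night      cloud|
|chapter         |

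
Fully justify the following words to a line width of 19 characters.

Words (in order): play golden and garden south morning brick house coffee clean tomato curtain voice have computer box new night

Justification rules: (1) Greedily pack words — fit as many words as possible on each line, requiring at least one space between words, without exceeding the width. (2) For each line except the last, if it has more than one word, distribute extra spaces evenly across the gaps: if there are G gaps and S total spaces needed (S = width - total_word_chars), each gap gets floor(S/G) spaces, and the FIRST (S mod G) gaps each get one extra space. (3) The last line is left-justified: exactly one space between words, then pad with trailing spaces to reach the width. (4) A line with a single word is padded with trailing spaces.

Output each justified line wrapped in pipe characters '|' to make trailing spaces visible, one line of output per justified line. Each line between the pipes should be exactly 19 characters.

Answer: |play   golden   and|
|garden        south|
|morning brick house|
|coffee clean tomato|
|curtain  voice have|
|computer   box  new|
|night              |

Derivation:
Line 1: ['play', 'golden', 'and'] (min_width=15, slack=4)
Line 2: ['garden', 'south'] (min_width=12, slack=7)
Line 3: ['morning', 'brick', 'house'] (min_width=19, slack=0)
Line 4: ['coffee', 'clean', 'tomato'] (min_width=19, slack=0)
Line 5: ['curtain', 'voice', 'have'] (min_width=18, slack=1)
Line 6: ['computer', 'box', 'new'] (min_width=16, slack=3)
Line 7: ['night'] (min_width=5, slack=14)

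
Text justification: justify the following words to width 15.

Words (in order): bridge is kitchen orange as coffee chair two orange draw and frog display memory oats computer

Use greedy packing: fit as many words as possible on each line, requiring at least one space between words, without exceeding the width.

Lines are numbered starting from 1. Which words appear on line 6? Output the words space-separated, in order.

Answer: display memory

Derivation:
Line 1: ['bridge', 'is'] (min_width=9, slack=6)
Line 2: ['kitchen', 'orange'] (min_width=14, slack=1)
Line 3: ['as', 'coffee', 'chair'] (min_width=15, slack=0)
Line 4: ['two', 'orange', 'draw'] (min_width=15, slack=0)
Line 5: ['and', 'frog'] (min_width=8, slack=7)
Line 6: ['display', 'memory'] (min_width=14, slack=1)
Line 7: ['oats', 'computer'] (min_width=13, slack=2)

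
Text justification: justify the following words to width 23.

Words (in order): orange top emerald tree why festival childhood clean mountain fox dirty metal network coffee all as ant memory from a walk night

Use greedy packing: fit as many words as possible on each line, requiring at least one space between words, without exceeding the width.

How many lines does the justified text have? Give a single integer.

Answer: 7

Derivation:
Line 1: ['orange', 'top', 'emerald', 'tree'] (min_width=23, slack=0)
Line 2: ['why', 'festival', 'childhood'] (min_width=22, slack=1)
Line 3: ['clean', 'mountain', 'fox'] (min_width=18, slack=5)
Line 4: ['dirty', 'metal', 'network'] (min_width=19, slack=4)
Line 5: ['coffee', 'all', 'as', 'ant'] (min_width=17, slack=6)
Line 6: ['memory', 'from', 'a', 'walk'] (min_width=18, slack=5)
Line 7: ['night'] (min_width=5, slack=18)
Total lines: 7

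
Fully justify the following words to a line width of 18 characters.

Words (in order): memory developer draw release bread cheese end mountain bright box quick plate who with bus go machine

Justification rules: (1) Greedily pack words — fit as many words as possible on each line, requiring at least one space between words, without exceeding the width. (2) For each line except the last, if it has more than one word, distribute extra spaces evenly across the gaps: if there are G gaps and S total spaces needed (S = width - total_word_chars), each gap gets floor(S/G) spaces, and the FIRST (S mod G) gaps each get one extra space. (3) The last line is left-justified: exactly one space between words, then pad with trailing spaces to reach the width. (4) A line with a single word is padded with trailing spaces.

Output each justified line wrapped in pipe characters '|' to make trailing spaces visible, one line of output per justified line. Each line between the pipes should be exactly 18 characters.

Answer: |memory   developer|
|draw release bread|
|cheese         end|
|mountain    bright|
|box   quick  plate|
|who  with  bus  go|
|machine           |

Derivation:
Line 1: ['memory', 'developer'] (min_width=16, slack=2)
Line 2: ['draw', 'release', 'bread'] (min_width=18, slack=0)
Line 3: ['cheese', 'end'] (min_width=10, slack=8)
Line 4: ['mountain', 'bright'] (min_width=15, slack=3)
Line 5: ['box', 'quick', 'plate'] (min_width=15, slack=3)
Line 6: ['who', 'with', 'bus', 'go'] (min_width=15, slack=3)
Line 7: ['machine'] (min_width=7, slack=11)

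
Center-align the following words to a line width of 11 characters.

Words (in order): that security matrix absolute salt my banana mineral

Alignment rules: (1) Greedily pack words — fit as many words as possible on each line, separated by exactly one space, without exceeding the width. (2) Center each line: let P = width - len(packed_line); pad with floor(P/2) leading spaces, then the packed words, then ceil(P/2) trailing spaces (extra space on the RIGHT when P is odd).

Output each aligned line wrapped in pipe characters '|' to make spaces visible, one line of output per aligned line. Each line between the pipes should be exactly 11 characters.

Answer: |   that    |
| security  |
|  matrix   |
| absolute  |
|  salt my  |
|  banana   |
|  mineral  |

Derivation:
Line 1: ['that'] (min_width=4, slack=7)
Line 2: ['security'] (min_width=8, slack=3)
Line 3: ['matrix'] (min_width=6, slack=5)
Line 4: ['absolute'] (min_width=8, slack=3)
Line 5: ['salt', 'my'] (min_width=7, slack=4)
Line 6: ['banana'] (min_width=6, slack=5)
Line 7: ['mineral'] (min_width=7, slack=4)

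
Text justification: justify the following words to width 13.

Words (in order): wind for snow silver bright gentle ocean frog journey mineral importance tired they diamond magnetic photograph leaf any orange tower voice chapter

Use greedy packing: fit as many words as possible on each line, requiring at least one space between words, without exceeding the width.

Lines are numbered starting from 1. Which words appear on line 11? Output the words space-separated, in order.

Answer: leaf any

Derivation:
Line 1: ['wind', 'for', 'snow'] (min_width=13, slack=0)
Line 2: ['silver', 'bright'] (min_width=13, slack=0)
Line 3: ['gentle', 'ocean'] (min_width=12, slack=1)
Line 4: ['frog', 'journey'] (min_width=12, slack=1)
Line 5: ['mineral'] (min_width=7, slack=6)
Line 6: ['importance'] (min_width=10, slack=3)
Line 7: ['tired', 'they'] (min_width=10, slack=3)
Line 8: ['diamond'] (min_width=7, slack=6)
Line 9: ['magnetic'] (min_width=8, slack=5)
Line 10: ['photograph'] (min_width=10, slack=3)
Line 11: ['leaf', 'any'] (min_width=8, slack=5)
Line 12: ['orange', 'tower'] (min_width=12, slack=1)
Line 13: ['voice', 'chapter'] (min_width=13, slack=0)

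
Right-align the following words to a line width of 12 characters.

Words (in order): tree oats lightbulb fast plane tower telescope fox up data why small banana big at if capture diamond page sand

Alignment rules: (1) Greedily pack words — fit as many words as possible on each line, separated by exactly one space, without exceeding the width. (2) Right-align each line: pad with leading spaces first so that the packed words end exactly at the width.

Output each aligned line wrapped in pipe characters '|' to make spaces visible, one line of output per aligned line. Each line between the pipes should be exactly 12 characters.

Line 1: ['tree', 'oats'] (min_width=9, slack=3)
Line 2: ['lightbulb'] (min_width=9, slack=3)
Line 3: ['fast', 'plane'] (min_width=10, slack=2)
Line 4: ['tower'] (min_width=5, slack=7)
Line 5: ['telescope'] (min_width=9, slack=3)
Line 6: ['fox', 'up', 'data'] (min_width=11, slack=1)
Line 7: ['why', 'small'] (min_width=9, slack=3)
Line 8: ['banana', 'big'] (min_width=10, slack=2)
Line 9: ['at', 'if'] (min_width=5, slack=7)
Line 10: ['capture'] (min_width=7, slack=5)
Line 11: ['diamond', 'page'] (min_width=12, slack=0)
Line 12: ['sand'] (min_width=4, slack=8)

Answer: |   tree oats|
|   lightbulb|
|  fast plane|
|       tower|
|   telescope|
| fox up data|
|   why small|
|  banana big|
|       at if|
|     capture|
|diamond page|
|        sand|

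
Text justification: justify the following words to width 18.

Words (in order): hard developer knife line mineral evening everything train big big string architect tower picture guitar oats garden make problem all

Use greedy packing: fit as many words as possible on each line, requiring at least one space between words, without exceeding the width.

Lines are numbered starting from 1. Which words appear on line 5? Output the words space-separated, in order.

Line 1: ['hard', 'developer'] (min_width=14, slack=4)
Line 2: ['knife', 'line', 'mineral'] (min_width=18, slack=0)
Line 3: ['evening', 'everything'] (min_width=18, slack=0)
Line 4: ['train', 'big', 'big'] (min_width=13, slack=5)
Line 5: ['string', 'architect'] (min_width=16, slack=2)
Line 6: ['tower', 'picture'] (min_width=13, slack=5)
Line 7: ['guitar', 'oats', 'garden'] (min_width=18, slack=0)
Line 8: ['make', 'problem', 'all'] (min_width=16, slack=2)

Answer: string architect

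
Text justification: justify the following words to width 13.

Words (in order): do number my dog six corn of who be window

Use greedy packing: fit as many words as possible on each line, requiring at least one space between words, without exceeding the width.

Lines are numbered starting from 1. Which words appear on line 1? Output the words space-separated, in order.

Answer: do number my

Derivation:
Line 1: ['do', 'number', 'my'] (min_width=12, slack=1)
Line 2: ['dog', 'six', 'corn'] (min_width=12, slack=1)
Line 3: ['of', 'who', 'be'] (min_width=9, slack=4)
Line 4: ['window'] (min_width=6, slack=7)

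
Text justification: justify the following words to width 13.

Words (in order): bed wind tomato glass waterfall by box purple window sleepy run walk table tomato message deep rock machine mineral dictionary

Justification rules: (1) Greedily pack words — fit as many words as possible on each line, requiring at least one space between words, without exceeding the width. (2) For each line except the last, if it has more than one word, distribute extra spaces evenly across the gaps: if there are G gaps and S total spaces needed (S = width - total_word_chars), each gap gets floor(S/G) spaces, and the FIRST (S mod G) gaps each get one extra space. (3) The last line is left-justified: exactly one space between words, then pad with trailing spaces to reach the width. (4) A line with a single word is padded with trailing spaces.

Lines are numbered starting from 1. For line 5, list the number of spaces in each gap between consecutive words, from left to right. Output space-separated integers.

Answer: 1

Derivation:
Line 1: ['bed', 'wind'] (min_width=8, slack=5)
Line 2: ['tomato', 'glass'] (min_width=12, slack=1)
Line 3: ['waterfall', 'by'] (min_width=12, slack=1)
Line 4: ['box', 'purple'] (min_width=10, slack=3)
Line 5: ['window', 'sleepy'] (min_width=13, slack=0)
Line 6: ['run', 'walk'] (min_width=8, slack=5)
Line 7: ['table', 'tomato'] (min_width=12, slack=1)
Line 8: ['message', 'deep'] (min_width=12, slack=1)
Line 9: ['rock', 'machine'] (min_width=12, slack=1)
Line 10: ['mineral'] (min_width=7, slack=6)
Line 11: ['dictionary'] (min_width=10, slack=3)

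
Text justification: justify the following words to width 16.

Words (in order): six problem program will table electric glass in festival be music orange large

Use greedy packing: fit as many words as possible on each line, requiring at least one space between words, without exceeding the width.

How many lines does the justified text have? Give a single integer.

Answer: 7

Derivation:
Line 1: ['six', 'problem'] (min_width=11, slack=5)
Line 2: ['program', 'will'] (min_width=12, slack=4)
Line 3: ['table', 'electric'] (min_width=14, slack=2)
Line 4: ['glass', 'in'] (min_width=8, slack=8)
Line 5: ['festival', 'be'] (min_width=11, slack=5)
Line 6: ['music', 'orange'] (min_width=12, slack=4)
Line 7: ['large'] (min_width=5, slack=11)
Total lines: 7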